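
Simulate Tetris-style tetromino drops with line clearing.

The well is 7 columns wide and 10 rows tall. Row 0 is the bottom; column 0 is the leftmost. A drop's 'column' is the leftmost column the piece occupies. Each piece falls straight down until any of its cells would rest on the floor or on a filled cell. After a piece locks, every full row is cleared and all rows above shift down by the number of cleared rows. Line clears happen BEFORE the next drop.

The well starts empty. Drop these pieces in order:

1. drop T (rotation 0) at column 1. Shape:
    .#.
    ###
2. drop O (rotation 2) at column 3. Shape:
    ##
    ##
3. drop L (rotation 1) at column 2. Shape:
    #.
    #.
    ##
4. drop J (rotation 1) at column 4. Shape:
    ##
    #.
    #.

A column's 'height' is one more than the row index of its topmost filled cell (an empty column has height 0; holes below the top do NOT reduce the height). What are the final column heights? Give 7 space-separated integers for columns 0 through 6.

Drop 1: T rot0 at col 1 lands with bottom-row=0; cleared 0 line(s) (total 0); column heights now [0 1 2 1 0 0 0], max=2
Drop 2: O rot2 at col 3 lands with bottom-row=1; cleared 0 line(s) (total 0); column heights now [0 1 2 3 3 0 0], max=3
Drop 3: L rot1 at col 2 lands with bottom-row=3; cleared 0 line(s) (total 0); column heights now [0 1 6 4 3 0 0], max=6
Drop 4: J rot1 at col 4 lands with bottom-row=3; cleared 0 line(s) (total 0); column heights now [0 1 6 4 6 6 0], max=6

Answer: 0 1 6 4 6 6 0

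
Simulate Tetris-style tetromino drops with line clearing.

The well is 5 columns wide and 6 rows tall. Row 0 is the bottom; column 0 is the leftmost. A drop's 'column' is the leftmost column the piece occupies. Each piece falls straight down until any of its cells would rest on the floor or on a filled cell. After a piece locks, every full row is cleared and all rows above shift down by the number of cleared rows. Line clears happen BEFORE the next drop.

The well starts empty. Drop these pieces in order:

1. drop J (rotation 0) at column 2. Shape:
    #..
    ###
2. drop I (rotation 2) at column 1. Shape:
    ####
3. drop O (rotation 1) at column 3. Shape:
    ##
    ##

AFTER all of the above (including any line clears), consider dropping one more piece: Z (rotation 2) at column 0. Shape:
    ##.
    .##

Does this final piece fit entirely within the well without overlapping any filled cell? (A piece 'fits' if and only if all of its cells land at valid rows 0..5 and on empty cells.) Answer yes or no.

Answer: yes

Derivation:
Drop 1: J rot0 at col 2 lands with bottom-row=0; cleared 0 line(s) (total 0); column heights now [0 0 2 1 1], max=2
Drop 2: I rot2 at col 1 lands with bottom-row=2; cleared 0 line(s) (total 0); column heights now [0 3 3 3 3], max=3
Drop 3: O rot1 at col 3 lands with bottom-row=3; cleared 0 line(s) (total 0); column heights now [0 3 3 5 5], max=5
Test piece Z rot2 at col 0 (width 3): heights before test = [0 3 3 5 5]; fits = True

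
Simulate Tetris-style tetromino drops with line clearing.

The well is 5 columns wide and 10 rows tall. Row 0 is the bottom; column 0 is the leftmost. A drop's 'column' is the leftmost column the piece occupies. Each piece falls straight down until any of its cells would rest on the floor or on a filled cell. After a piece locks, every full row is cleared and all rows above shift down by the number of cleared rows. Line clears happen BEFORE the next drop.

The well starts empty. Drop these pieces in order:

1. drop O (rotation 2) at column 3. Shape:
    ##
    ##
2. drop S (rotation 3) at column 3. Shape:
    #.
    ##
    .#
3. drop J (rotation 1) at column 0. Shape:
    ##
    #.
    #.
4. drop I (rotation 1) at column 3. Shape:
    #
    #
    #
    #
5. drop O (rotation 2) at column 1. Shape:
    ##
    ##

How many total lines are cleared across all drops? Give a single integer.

Drop 1: O rot2 at col 3 lands with bottom-row=0; cleared 0 line(s) (total 0); column heights now [0 0 0 2 2], max=2
Drop 2: S rot3 at col 3 lands with bottom-row=2; cleared 0 line(s) (total 0); column heights now [0 0 0 5 4], max=5
Drop 3: J rot1 at col 0 lands with bottom-row=0; cleared 0 line(s) (total 0); column heights now [3 3 0 5 4], max=5
Drop 4: I rot1 at col 3 lands with bottom-row=5; cleared 0 line(s) (total 0); column heights now [3 3 0 9 4], max=9
Drop 5: O rot2 at col 1 lands with bottom-row=3; cleared 0 line(s) (total 0); column heights now [3 5 5 9 4], max=9

Answer: 0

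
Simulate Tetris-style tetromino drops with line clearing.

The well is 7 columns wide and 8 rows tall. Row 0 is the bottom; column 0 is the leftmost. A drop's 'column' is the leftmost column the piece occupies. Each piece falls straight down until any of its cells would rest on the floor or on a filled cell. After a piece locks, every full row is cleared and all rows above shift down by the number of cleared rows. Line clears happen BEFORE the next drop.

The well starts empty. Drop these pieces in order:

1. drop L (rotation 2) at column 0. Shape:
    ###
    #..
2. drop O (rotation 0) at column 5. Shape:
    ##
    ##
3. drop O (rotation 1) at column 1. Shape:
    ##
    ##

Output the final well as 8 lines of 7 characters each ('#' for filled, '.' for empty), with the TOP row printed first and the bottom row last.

Answer: .......
.......
.......
.......
.##....
.##....
###..##
#....##

Derivation:
Drop 1: L rot2 at col 0 lands with bottom-row=0; cleared 0 line(s) (total 0); column heights now [2 2 2 0 0 0 0], max=2
Drop 2: O rot0 at col 5 lands with bottom-row=0; cleared 0 line(s) (total 0); column heights now [2 2 2 0 0 2 2], max=2
Drop 3: O rot1 at col 1 lands with bottom-row=2; cleared 0 line(s) (total 0); column heights now [2 4 4 0 0 2 2], max=4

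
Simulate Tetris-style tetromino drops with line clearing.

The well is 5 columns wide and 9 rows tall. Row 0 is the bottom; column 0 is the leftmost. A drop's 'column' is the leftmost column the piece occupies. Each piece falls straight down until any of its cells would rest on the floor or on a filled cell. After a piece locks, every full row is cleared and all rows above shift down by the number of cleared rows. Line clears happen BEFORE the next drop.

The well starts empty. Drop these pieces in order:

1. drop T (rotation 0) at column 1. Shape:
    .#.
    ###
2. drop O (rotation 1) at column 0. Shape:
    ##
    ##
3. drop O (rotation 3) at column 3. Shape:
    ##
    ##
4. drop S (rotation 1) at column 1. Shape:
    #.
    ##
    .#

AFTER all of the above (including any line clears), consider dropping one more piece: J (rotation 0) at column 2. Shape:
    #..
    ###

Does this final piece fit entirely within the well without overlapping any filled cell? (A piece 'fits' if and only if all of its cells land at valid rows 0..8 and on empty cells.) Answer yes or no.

Drop 1: T rot0 at col 1 lands with bottom-row=0; cleared 0 line(s) (total 0); column heights now [0 1 2 1 0], max=2
Drop 2: O rot1 at col 0 lands with bottom-row=1; cleared 0 line(s) (total 0); column heights now [3 3 2 1 0], max=3
Drop 3: O rot3 at col 3 lands with bottom-row=1; cleared 1 line(s) (total 1); column heights now [2 2 1 2 2], max=2
Drop 4: S rot1 at col 1 lands with bottom-row=1; cleared 1 line(s) (total 2); column heights now [0 3 2 1 0], max=3
Test piece J rot0 at col 2 (width 3): heights before test = [0 3 2 1 0]; fits = True

Answer: yes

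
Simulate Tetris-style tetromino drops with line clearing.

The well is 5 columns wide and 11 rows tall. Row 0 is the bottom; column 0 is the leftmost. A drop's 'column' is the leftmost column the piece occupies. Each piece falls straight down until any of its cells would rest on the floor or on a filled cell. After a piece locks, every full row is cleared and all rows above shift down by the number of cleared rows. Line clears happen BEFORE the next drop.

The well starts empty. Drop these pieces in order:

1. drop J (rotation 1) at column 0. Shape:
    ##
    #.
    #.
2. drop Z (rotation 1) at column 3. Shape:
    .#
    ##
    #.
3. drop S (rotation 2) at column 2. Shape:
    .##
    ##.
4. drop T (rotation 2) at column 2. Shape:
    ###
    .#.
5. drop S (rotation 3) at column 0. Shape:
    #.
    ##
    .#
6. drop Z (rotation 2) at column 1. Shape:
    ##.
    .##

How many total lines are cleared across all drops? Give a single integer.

Drop 1: J rot1 at col 0 lands with bottom-row=0; cleared 0 line(s) (total 0); column heights now [3 3 0 0 0], max=3
Drop 2: Z rot1 at col 3 lands with bottom-row=0; cleared 0 line(s) (total 0); column heights now [3 3 0 2 3], max=3
Drop 3: S rot2 at col 2 lands with bottom-row=2; cleared 1 line(s) (total 1); column heights now [2 0 0 3 3], max=3
Drop 4: T rot2 at col 2 lands with bottom-row=3; cleared 0 line(s) (total 1); column heights now [2 0 5 5 5], max=5
Drop 5: S rot3 at col 0 lands with bottom-row=1; cleared 0 line(s) (total 1); column heights now [4 3 5 5 5], max=5
Drop 6: Z rot2 at col 1 lands with bottom-row=5; cleared 0 line(s) (total 1); column heights now [4 7 7 6 5], max=7

Answer: 1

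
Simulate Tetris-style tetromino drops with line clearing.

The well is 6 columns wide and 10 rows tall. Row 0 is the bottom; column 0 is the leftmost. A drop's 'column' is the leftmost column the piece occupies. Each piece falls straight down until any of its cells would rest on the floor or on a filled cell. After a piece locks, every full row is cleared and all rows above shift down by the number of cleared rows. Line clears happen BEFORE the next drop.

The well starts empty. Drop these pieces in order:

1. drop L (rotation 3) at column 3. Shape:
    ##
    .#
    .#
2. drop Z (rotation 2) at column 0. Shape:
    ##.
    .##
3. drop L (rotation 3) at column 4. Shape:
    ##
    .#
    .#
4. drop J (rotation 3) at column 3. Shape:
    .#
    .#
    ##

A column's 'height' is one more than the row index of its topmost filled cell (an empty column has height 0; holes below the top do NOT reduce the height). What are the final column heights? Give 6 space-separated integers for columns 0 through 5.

Drop 1: L rot3 at col 3 lands with bottom-row=0; cleared 0 line(s) (total 0); column heights now [0 0 0 3 3 0], max=3
Drop 2: Z rot2 at col 0 lands with bottom-row=0; cleared 0 line(s) (total 0); column heights now [2 2 1 3 3 0], max=3
Drop 3: L rot3 at col 4 lands with bottom-row=1; cleared 0 line(s) (total 0); column heights now [2 2 1 3 4 4], max=4
Drop 4: J rot3 at col 3 lands with bottom-row=4; cleared 0 line(s) (total 0); column heights now [2 2 1 5 7 4], max=7

Answer: 2 2 1 5 7 4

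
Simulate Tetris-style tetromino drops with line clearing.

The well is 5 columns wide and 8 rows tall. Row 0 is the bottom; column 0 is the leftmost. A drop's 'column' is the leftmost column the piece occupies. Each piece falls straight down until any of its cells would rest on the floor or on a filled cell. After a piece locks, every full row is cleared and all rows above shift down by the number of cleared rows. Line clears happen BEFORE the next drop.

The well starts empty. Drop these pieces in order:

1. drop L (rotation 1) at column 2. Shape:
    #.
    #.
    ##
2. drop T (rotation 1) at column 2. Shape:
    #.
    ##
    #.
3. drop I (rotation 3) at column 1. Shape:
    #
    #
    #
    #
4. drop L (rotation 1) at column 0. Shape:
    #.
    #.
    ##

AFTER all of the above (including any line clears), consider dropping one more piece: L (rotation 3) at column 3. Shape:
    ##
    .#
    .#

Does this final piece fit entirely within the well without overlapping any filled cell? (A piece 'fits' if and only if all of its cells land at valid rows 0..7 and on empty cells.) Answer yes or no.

Answer: yes

Derivation:
Drop 1: L rot1 at col 2 lands with bottom-row=0; cleared 0 line(s) (total 0); column heights now [0 0 3 1 0], max=3
Drop 2: T rot1 at col 2 lands with bottom-row=3; cleared 0 line(s) (total 0); column heights now [0 0 6 5 0], max=6
Drop 3: I rot3 at col 1 lands with bottom-row=0; cleared 0 line(s) (total 0); column heights now [0 4 6 5 0], max=6
Drop 4: L rot1 at col 0 lands with bottom-row=4; cleared 0 line(s) (total 0); column heights now [7 5 6 5 0], max=7
Test piece L rot3 at col 3 (width 2): heights before test = [7 5 6 5 0]; fits = True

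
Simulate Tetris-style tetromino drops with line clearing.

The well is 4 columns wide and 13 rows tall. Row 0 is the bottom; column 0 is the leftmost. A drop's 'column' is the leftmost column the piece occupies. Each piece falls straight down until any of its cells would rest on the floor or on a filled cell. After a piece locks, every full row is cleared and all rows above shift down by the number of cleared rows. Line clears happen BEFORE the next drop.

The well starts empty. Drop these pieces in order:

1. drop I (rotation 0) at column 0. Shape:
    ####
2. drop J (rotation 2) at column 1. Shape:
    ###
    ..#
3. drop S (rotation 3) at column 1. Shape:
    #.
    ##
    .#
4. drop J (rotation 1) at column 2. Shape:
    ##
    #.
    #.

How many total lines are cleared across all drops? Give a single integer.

Answer: 1

Derivation:
Drop 1: I rot0 at col 0 lands with bottom-row=0; cleared 1 line(s) (total 1); column heights now [0 0 0 0], max=0
Drop 2: J rot2 at col 1 lands with bottom-row=0; cleared 0 line(s) (total 1); column heights now [0 2 2 2], max=2
Drop 3: S rot3 at col 1 lands with bottom-row=2; cleared 0 line(s) (total 1); column heights now [0 5 4 2], max=5
Drop 4: J rot1 at col 2 lands with bottom-row=4; cleared 0 line(s) (total 1); column heights now [0 5 7 7], max=7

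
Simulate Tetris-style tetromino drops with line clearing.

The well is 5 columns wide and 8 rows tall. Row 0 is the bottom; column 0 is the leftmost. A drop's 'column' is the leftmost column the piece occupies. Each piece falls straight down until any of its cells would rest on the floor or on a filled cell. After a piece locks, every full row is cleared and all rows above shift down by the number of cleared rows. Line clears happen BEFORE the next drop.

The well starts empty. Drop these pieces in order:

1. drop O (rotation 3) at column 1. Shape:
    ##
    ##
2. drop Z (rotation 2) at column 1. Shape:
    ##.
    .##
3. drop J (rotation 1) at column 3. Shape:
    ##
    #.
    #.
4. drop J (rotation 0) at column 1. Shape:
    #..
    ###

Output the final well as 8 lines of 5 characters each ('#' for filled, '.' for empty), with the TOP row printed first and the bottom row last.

Drop 1: O rot3 at col 1 lands with bottom-row=0; cleared 0 line(s) (total 0); column heights now [0 2 2 0 0], max=2
Drop 2: Z rot2 at col 1 lands with bottom-row=2; cleared 0 line(s) (total 0); column heights now [0 4 4 3 0], max=4
Drop 3: J rot1 at col 3 lands with bottom-row=3; cleared 0 line(s) (total 0); column heights now [0 4 4 6 6], max=6
Drop 4: J rot0 at col 1 lands with bottom-row=6; cleared 0 line(s) (total 0); column heights now [0 8 7 7 6], max=8

Answer: .#...
.###.
...##
...#.
.###.
..##.
.##..
.##..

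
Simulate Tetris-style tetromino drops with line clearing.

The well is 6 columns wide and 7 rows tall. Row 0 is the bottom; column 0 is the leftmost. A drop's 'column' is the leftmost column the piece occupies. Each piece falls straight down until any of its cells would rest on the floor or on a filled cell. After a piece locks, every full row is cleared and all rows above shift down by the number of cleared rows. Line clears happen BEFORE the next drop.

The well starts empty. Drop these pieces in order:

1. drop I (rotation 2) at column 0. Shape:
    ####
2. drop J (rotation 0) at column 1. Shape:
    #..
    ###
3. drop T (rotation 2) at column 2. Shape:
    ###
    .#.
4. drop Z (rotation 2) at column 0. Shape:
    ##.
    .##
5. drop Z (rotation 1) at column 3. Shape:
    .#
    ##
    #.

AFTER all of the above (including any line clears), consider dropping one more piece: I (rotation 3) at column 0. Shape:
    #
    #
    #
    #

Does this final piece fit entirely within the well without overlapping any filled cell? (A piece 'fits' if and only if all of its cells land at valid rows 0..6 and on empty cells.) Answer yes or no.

Drop 1: I rot2 at col 0 lands with bottom-row=0; cleared 0 line(s) (total 0); column heights now [1 1 1 1 0 0], max=1
Drop 2: J rot0 at col 1 lands with bottom-row=1; cleared 0 line(s) (total 0); column heights now [1 3 2 2 0 0], max=3
Drop 3: T rot2 at col 2 lands with bottom-row=2; cleared 0 line(s) (total 0); column heights now [1 3 4 4 4 0], max=4
Drop 4: Z rot2 at col 0 lands with bottom-row=4; cleared 0 line(s) (total 0); column heights now [6 6 5 4 4 0], max=6
Drop 5: Z rot1 at col 3 lands with bottom-row=4; cleared 0 line(s) (total 0); column heights now [6 6 5 6 7 0], max=7
Test piece I rot3 at col 0 (width 1): heights before test = [6 6 5 6 7 0]; fits = False

Answer: no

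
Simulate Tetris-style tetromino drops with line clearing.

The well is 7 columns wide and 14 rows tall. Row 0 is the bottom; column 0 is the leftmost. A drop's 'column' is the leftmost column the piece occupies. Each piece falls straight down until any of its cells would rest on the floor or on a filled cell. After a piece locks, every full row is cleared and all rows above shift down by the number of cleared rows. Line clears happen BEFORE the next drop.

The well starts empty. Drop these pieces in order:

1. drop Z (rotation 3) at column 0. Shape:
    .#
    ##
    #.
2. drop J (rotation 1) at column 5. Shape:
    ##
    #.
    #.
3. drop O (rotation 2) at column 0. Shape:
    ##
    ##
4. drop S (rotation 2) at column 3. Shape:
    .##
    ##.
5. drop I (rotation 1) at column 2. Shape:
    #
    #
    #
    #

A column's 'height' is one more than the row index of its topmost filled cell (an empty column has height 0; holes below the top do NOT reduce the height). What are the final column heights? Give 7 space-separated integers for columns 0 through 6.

Answer: 5 5 4 3 4 4 3

Derivation:
Drop 1: Z rot3 at col 0 lands with bottom-row=0; cleared 0 line(s) (total 0); column heights now [2 3 0 0 0 0 0], max=3
Drop 2: J rot1 at col 5 lands with bottom-row=0; cleared 0 line(s) (total 0); column heights now [2 3 0 0 0 3 3], max=3
Drop 3: O rot2 at col 0 lands with bottom-row=3; cleared 0 line(s) (total 0); column heights now [5 5 0 0 0 3 3], max=5
Drop 4: S rot2 at col 3 lands with bottom-row=2; cleared 0 line(s) (total 0); column heights now [5 5 0 3 4 4 3], max=5
Drop 5: I rot1 at col 2 lands with bottom-row=0; cleared 0 line(s) (total 0); column heights now [5 5 4 3 4 4 3], max=5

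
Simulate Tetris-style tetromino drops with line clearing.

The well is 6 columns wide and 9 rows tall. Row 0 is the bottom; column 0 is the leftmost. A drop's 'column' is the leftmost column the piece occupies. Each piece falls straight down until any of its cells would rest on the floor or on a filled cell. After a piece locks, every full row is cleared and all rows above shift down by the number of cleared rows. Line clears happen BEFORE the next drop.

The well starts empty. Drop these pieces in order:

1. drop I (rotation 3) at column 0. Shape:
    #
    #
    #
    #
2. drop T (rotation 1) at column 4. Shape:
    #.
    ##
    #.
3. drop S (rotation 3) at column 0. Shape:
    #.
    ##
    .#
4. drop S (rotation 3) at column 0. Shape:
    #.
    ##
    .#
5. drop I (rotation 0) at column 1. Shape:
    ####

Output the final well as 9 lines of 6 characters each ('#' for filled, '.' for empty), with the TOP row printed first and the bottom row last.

Drop 1: I rot3 at col 0 lands with bottom-row=0; cleared 0 line(s) (total 0); column heights now [4 0 0 0 0 0], max=4
Drop 2: T rot1 at col 4 lands with bottom-row=0; cleared 0 line(s) (total 0); column heights now [4 0 0 0 3 2], max=4
Drop 3: S rot3 at col 0 lands with bottom-row=3; cleared 0 line(s) (total 0); column heights now [6 5 0 0 3 2], max=6
Drop 4: S rot3 at col 0 lands with bottom-row=5; cleared 0 line(s) (total 0); column heights now [8 7 0 0 3 2], max=8
Drop 5: I rot0 at col 1 lands with bottom-row=7; cleared 0 line(s) (total 0); column heights now [8 8 8 8 8 2], max=8

Answer: ......
#####.
##....
##....
##....
##....
#...#.
#...##
#...#.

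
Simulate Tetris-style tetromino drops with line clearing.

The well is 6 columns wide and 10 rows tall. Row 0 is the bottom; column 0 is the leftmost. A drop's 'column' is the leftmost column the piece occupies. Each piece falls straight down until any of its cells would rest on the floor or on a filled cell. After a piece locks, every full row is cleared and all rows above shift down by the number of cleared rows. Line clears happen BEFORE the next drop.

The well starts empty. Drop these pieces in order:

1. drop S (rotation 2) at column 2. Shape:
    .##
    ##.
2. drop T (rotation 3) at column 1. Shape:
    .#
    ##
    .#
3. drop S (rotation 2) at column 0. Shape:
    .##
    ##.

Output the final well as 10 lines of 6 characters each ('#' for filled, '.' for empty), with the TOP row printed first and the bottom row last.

Drop 1: S rot2 at col 2 lands with bottom-row=0; cleared 0 line(s) (total 0); column heights now [0 0 1 2 2 0], max=2
Drop 2: T rot3 at col 1 lands with bottom-row=1; cleared 0 line(s) (total 0); column heights now [0 3 4 2 2 0], max=4
Drop 3: S rot2 at col 0 lands with bottom-row=3; cleared 0 line(s) (total 0); column heights now [4 5 5 2 2 0], max=5

Answer: ......
......
......
......
......
.##...
###...
.##...
..###.
..##..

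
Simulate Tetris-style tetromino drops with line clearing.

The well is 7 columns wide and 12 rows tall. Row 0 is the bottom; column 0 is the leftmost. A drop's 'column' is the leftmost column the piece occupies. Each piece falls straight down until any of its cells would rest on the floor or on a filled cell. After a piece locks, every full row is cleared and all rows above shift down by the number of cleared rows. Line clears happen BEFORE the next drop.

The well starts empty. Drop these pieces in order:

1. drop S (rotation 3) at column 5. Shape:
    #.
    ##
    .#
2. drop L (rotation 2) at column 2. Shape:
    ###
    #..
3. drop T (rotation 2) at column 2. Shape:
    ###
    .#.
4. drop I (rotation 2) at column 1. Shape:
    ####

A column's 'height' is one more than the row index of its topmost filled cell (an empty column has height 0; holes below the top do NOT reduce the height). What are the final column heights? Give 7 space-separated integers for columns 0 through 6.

Drop 1: S rot3 at col 5 lands with bottom-row=0; cleared 0 line(s) (total 0); column heights now [0 0 0 0 0 3 2], max=3
Drop 2: L rot2 at col 2 lands with bottom-row=0; cleared 0 line(s) (total 0); column heights now [0 0 2 2 2 3 2], max=3
Drop 3: T rot2 at col 2 lands with bottom-row=2; cleared 0 line(s) (total 0); column heights now [0 0 4 4 4 3 2], max=4
Drop 4: I rot2 at col 1 lands with bottom-row=4; cleared 0 line(s) (total 0); column heights now [0 5 5 5 5 3 2], max=5

Answer: 0 5 5 5 5 3 2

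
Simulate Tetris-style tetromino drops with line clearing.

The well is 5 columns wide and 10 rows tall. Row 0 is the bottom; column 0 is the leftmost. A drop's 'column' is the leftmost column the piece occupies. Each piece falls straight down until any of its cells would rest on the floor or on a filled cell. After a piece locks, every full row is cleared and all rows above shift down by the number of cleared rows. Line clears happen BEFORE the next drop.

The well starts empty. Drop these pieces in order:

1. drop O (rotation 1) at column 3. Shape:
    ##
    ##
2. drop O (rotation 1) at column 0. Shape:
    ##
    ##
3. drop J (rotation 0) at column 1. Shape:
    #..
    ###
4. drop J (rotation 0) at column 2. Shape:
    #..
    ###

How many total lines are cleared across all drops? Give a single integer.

Drop 1: O rot1 at col 3 lands with bottom-row=0; cleared 0 line(s) (total 0); column heights now [0 0 0 2 2], max=2
Drop 2: O rot1 at col 0 lands with bottom-row=0; cleared 0 line(s) (total 0); column heights now [2 2 0 2 2], max=2
Drop 3: J rot0 at col 1 lands with bottom-row=2; cleared 0 line(s) (total 0); column heights now [2 4 3 3 2], max=4
Drop 4: J rot0 at col 2 lands with bottom-row=3; cleared 0 line(s) (total 0); column heights now [2 4 5 4 4], max=5

Answer: 0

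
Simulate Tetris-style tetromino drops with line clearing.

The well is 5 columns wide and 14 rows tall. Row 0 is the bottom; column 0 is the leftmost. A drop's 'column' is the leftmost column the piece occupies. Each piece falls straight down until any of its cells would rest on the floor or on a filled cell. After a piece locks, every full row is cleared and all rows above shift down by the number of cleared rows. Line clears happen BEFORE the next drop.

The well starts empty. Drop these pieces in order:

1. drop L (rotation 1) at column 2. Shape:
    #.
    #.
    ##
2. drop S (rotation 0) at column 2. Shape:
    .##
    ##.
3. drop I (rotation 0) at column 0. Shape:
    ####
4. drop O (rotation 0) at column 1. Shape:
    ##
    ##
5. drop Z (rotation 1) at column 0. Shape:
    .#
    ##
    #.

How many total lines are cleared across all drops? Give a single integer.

Answer: 0

Derivation:
Drop 1: L rot1 at col 2 lands with bottom-row=0; cleared 0 line(s) (total 0); column heights now [0 0 3 1 0], max=3
Drop 2: S rot0 at col 2 lands with bottom-row=3; cleared 0 line(s) (total 0); column heights now [0 0 4 5 5], max=5
Drop 3: I rot0 at col 0 lands with bottom-row=5; cleared 0 line(s) (total 0); column heights now [6 6 6 6 5], max=6
Drop 4: O rot0 at col 1 lands with bottom-row=6; cleared 0 line(s) (total 0); column heights now [6 8 8 6 5], max=8
Drop 5: Z rot1 at col 0 lands with bottom-row=7; cleared 0 line(s) (total 0); column heights now [9 10 8 6 5], max=10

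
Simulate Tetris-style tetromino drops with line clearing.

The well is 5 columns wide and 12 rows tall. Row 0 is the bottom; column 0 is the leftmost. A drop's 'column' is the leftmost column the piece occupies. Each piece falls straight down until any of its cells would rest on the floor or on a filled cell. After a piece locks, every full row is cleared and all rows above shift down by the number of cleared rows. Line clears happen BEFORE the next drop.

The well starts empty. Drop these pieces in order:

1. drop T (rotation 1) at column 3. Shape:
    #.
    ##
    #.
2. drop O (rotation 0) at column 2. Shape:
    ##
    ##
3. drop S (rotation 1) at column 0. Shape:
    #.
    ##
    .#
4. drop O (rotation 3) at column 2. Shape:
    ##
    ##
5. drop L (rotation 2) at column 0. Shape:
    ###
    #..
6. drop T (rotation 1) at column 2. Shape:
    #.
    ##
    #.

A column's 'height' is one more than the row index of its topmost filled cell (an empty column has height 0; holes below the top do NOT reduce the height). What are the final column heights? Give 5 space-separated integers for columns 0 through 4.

Answer: 8 8 11 10 2

Derivation:
Drop 1: T rot1 at col 3 lands with bottom-row=0; cleared 0 line(s) (total 0); column heights now [0 0 0 3 2], max=3
Drop 2: O rot0 at col 2 lands with bottom-row=3; cleared 0 line(s) (total 0); column heights now [0 0 5 5 2], max=5
Drop 3: S rot1 at col 0 lands with bottom-row=0; cleared 0 line(s) (total 0); column heights now [3 2 5 5 2], max=5
Drop 4: O rot3 at col 2 lands with bottom-row=5; cleared 0 line(s) (total 0); column heights now [3 2 7 7 2], max=7
Drop 5: L rot2 at col 0 lands with bottom-row=6; cleared 0 line(s) (total 0); column heights now [8 8 8 7 2], max=8
Drop 6: T rot1 at col 2 lands with bottom-row=8; cleared 0 line(s) (total 0); column heights now [8 8 11 10 2], max=11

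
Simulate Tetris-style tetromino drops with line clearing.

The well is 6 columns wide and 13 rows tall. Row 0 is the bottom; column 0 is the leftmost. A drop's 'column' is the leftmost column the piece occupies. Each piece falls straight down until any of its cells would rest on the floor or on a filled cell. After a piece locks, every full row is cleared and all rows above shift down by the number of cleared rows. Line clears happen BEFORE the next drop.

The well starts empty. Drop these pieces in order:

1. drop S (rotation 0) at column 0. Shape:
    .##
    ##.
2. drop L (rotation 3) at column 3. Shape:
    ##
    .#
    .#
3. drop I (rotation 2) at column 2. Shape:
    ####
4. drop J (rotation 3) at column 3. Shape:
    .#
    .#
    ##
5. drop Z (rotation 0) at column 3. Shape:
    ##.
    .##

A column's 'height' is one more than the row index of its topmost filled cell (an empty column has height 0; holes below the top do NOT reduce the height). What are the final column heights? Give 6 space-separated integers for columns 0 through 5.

Answer: 1 2 4 9 9 8

Derivation:
Drop 1: S rot0 at col 0 lands with bottom-row=0; cleared 0 line(s) (total 0); column heights now [1 2 2 0 0 0], max=2
Drop 2: L rot3 at col 3 lands with bottom-row=0; cleared 0 line(s) (total 0); column heights now [1 2 2 3 3 0], max=3
Drop 3: I rot2 at col 2 lands with bottom-row=3; cleared 0 line(s) (total 0); column heights now [1 2 4 4 4 4], max=4
Drop 4: J rot3 at col 3 lands with bottom-row=4; cleared 0 line(s) (total 0); column heights now [1 2 4 5 7 4], max=7
Drop 5: Z rot0 at col 3 lands with bottom-row=7; cleared 0 line(s) (total 0); column heights now [1 2 4 9 9 8], max=9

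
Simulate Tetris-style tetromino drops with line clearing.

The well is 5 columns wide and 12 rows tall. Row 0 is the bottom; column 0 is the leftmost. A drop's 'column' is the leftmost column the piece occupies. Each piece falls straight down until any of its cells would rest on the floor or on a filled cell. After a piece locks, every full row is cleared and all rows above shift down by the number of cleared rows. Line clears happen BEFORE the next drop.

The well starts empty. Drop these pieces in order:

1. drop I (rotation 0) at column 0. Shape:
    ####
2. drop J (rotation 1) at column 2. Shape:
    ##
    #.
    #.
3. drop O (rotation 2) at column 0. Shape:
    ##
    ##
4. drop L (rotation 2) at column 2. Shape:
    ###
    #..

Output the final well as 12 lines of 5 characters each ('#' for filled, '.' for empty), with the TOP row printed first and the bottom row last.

Answer: .....
.....
.....
.....
.....
.....
..###
..#..
..##.
###..
###..
####.

Derivation:
Drop 1: I rot0 at col 0 lands with bottom-row=0; cleared 0 line(s) (total 0); column heights now [1 1 1 1 0], max=1
Drop 2: J rot1 at col 2 lands with bottom-row=1; cleared 0 line(s) (total 0); column heights now [1 1 4 4 0], max=4
Drop 3: O rot2 at col 0 lands with bottom-row=1; cleared 0 line(s) (total 0); column heights now [3 3 4 4 0], max=4
Drop 4: L rot2 at col 2 lands with bottom-row=4; cleared 0 line(s) (total 0); column heights now [3 3 6 6 6], max=6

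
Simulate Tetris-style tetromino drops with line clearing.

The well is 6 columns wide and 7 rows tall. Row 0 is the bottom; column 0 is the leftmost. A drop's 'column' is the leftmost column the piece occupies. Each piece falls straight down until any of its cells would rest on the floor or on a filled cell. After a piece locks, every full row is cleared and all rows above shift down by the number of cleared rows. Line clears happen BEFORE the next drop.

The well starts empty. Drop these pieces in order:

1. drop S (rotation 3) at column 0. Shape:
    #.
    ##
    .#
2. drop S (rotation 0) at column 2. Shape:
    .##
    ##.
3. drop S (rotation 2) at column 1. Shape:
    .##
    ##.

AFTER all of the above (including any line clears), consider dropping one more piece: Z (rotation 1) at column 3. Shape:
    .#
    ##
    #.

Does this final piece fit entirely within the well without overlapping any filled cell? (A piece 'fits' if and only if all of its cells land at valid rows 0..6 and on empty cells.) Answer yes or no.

Drop 1: S rot3 at col 0 lands with bottom-row=0; cleared 0 line(s) (total 0); column heights now [3 2 0 0 0 0], max=3
Drop 2: S rot0 at col 2 lands with bottom-row=0; cleared 0 line(s) (total 0); column heights now [3 2 1 2 2 0], max=3
Drop 3: S rot2 at col 1 lands with bottom-row=2; cleared 0 line(s) (total 0); column heights now [3 3 4 4 2 0], max=4
Test piece Z rot1 at col 3 (width 2): heights before test = [3 3 4 4 2 0]; fits = True

Answer: yes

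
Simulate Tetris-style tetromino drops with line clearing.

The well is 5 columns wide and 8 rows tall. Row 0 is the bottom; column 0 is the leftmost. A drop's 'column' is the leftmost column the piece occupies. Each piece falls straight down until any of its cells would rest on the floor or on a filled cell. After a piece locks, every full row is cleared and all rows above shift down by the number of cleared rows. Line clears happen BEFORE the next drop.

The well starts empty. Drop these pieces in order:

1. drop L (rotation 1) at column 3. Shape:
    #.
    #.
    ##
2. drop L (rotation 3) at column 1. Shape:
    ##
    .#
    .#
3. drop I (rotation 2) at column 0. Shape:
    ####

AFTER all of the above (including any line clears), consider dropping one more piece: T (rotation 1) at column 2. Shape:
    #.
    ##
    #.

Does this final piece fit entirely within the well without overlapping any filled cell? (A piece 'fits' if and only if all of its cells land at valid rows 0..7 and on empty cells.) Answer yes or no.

Answer: yes

Derivation:
Drop 1: L rot1 at col 3 lands with bottom-row=0; cleared 0 line(s) (total 0); column heights now [0 0 0 3 1], max=3
Drop 2: L rot3 at col 1 lands with bottom-row=0; cleared 0 line(s) (total 0); column heights now [0 3 3 3 1], max=3
Drop 3: I rot2 at col 0 lands with bottom-row=3; cleared 0 line(s) (total 0); column heights now [4 4 4 4 1], max=4
Test piece T rot1 at col 2 (width 2): heights before test = [4 4 4 4 1]; fits = True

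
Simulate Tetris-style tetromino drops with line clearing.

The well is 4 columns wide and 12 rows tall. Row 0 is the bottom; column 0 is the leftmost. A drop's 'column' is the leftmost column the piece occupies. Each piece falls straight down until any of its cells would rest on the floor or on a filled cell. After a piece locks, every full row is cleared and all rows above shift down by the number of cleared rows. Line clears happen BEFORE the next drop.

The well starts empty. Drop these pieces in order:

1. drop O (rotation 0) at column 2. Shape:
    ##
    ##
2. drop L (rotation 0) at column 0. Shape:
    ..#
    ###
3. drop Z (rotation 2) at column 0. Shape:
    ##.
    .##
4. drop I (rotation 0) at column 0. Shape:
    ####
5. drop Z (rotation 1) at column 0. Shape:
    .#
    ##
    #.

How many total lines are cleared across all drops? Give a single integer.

Drop 1: O rot0 at col 2 lands with bottom-row=0; cleared 0 line(s) (total 0); column heights now [0 0 2 2], max=2
Drop 2: L rot0 at col 0 lands with bottom-row=2; cleared 0 line(s) (total 0); column heights now [3 3 4 2], max=4
Drop 3: Z rot2 at col 0 lands with bottom-row=4; cleared 0 line(s) (total 0); column heights now [6 6 5 2], max=6
Drop 4: I rot0 at col 0 lands with bottom-row=6; cleared 1 line(s) (total 1); column heights now [6 6 5 2], max=6
Drop 5: Z rot1 at col 0 lands with bottom-row=6; cleared 0 line(s) (total 1); column heights now [8 9 5 2], max=9

Answer: 1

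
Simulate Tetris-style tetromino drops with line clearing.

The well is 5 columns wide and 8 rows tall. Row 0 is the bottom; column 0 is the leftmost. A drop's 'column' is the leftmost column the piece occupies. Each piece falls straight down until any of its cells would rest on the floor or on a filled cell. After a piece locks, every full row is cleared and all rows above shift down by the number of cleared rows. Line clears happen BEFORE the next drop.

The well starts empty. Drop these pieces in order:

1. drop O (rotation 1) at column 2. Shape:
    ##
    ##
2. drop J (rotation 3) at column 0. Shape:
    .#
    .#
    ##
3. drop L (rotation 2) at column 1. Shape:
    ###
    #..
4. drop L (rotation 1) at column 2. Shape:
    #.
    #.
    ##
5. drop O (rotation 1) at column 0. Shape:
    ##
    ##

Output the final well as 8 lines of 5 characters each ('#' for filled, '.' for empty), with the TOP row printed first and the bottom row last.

Answer: ..#..
###..
####.
.###.
.#...
.#...
.###.
####.

Derivation:
Drop 1: O rot1 at col 2 lands with bottom-row=0; cleared 0 line(s) (total 0); column heights now [0 0 2 2 0], max=2
Drop 2: J rot3 at col 0 lands with bottom-row=0; cleared 0 line(s) (total 0); column heights now [1 3 2 2 0], max=3
Drop 3: L rot2 at col 1 lands with bottom-row=3; cleared 0 line(s) (total 0); column heights now [1 5 5 5 0], max=5
Drop 4: L rot1 at col 2 lands with bottom-row=5; cleared 0 line(s) (total 0); column heights now [1 5 8 6 0], max=8
Drop 5: O rot1 at col 0 lands with bottom-row=5; cleared 0 line(s) (total 0); column heights now [7 7 8 6 0], max=8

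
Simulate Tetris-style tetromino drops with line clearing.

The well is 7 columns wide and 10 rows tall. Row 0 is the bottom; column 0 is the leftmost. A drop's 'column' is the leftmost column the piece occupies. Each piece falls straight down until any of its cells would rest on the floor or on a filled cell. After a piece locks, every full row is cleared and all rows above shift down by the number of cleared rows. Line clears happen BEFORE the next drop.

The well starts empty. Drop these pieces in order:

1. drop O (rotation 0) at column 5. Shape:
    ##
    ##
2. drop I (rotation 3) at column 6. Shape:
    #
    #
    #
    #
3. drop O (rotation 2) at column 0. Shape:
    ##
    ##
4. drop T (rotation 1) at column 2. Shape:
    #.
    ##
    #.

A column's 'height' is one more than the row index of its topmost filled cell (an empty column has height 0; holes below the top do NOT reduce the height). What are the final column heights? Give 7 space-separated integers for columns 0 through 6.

Answer: 2 2 3 2 0 2 6

Derivation:
Drop 1: O rot0 at col 5 lands with bottom-row=0; cleared 0 line(s) (total 0); column heights now [0 0 0 0 0 2 2], max=2
Drop 2: I rot3 at col 6 lands with bottom-row=2; cleared 0 line(s) (total 0); column heights now [0 0 0 0 0 2 6], max=6
Drop 3: O rot2 at col 0 lands with bottom-row=0; cleared 0 line(s) (total 0); column heights now [2 2 0 0 0 2 6], max=6
Drop 4: T rot1 at col 2 lands with bottom-row=0; cleared 0 line(s) (total 0); column heights now [2 2 3 2 0 2 6], max=6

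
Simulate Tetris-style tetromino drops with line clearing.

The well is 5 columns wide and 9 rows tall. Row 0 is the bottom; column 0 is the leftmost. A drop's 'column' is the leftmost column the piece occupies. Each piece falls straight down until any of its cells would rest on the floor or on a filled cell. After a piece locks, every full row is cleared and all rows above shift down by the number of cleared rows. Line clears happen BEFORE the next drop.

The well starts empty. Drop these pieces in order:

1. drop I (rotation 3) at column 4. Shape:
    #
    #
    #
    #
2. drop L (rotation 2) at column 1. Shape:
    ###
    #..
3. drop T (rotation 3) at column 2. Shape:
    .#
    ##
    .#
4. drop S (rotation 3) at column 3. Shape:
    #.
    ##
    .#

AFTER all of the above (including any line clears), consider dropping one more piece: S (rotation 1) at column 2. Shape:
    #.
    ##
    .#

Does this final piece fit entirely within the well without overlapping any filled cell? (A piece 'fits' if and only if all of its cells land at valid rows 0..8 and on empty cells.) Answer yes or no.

Answer: no

Derivation:
Drop 1: I rot3 at col 4 lands with bottom-row=0; cleared 0 line(s) (total 0); column heights now [0 0 0 0 4], max=4
Drop 2: L rot2 at col 1 lands with bottom-row=0; cleared 0 line(s) (total 0); column heights now [0 2 2 2 4], max=4
Drop 3: T rot3 at col 2 lands with bottom-row=2; cleared 0 line(s) (total 0); column heights now [0 2 4 5 4], max=5
Drop 4: S rot3 at col 3 lands with bottom-row=4; cleared 0 line(s) (total 0); column heights now [0 2 4 7 6], max=7
Test piece S rot1 at col 2 (width 2): heights before test = [0 2 4 7 6]; fits = False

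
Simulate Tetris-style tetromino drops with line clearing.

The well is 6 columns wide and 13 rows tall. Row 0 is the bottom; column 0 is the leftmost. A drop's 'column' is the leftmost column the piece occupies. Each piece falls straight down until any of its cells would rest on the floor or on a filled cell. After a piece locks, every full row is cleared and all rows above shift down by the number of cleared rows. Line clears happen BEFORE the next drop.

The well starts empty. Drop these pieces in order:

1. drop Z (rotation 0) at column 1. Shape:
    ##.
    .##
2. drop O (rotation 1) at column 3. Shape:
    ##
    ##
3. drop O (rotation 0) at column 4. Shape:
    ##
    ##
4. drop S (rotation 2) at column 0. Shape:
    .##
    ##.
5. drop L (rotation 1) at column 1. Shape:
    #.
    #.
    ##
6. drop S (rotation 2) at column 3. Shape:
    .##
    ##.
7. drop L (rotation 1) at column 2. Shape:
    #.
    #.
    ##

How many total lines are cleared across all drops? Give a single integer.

Answer: 0

Derivation:
Drop 1: Z rot0 at col 1 lands with bottom-row=0; cleared 0 line(s) (total 0); column heights now [0 2 2 1 0 0], max=2
Drop 2: O rot1 at col 3 lands with bottom-row=1; cleared 0 line(s) (total 0); column heights now [0 2 2 3 3 0], max=3
Drop 3: O rot0 at col 4 lands with bottom-row=3; cleared 0 line(s) (total 0); column heights now [0 2 2 3 5 5], max=5
Drop 4: S rot2 at col 0 lands with bottom-row=2; cleared 0 line(s) (total 0); column heights now [3 4 4 3 5 5], max=5
Drop 5: L rot1 at col 1 lands with bottom-row=4; cleared 0 line(s) (total 0); column heights now [3 7 5 3 5 5], max=7
Drop 6: S rot2 at col 3 lands with bottom-row=5; cleared 0 line(s) (total 0); column heights now [3 7 5 6 7 7], max=7
Drop 7: L rot1 at col 2 lands with bottom-row=6; cleared 0 line(s) (total 0); column heights now [3 7 9 7 7 7], max=9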